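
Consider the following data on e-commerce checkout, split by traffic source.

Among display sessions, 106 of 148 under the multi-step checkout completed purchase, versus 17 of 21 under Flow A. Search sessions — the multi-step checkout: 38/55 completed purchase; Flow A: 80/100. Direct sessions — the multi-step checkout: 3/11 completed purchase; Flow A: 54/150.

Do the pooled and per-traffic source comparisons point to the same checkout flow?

No

Display: the multi-step checkout 106/148 = 71.6%, Flow A 17/21 = 81.0% → Flow A
Search: the multi-step checkout 38/55 = 69.1%, Flow A 80/100 = 80.0% → Flow A
Direct: the multi-step checkout 3/11 = 27.3%, Flow A 54/150 = 36.0% → Flow A
Overall: the multi-step checkout 147/214 = 68.7%, Flow A 151/271 = 55.7% → the multi-step checkout
Flow A wins each traffic group but the multi-step checkout wins overall — the comparison reverses. Flow A's sessions skew toward direct, which has a lower base rate.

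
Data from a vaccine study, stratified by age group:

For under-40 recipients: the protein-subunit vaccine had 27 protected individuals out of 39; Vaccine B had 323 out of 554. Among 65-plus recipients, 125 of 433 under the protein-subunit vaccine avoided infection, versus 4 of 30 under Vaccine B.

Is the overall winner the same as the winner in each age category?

Under-40: the protein-subunit vaccine 27/39 = 69.2%, Vaccine B 323/554 = 58.3% → the protein-subunit vaccine
65-plus: the protein-subunit vaccine 125/433 = 28.9%, Vaccine B 4/30 = 13.3% → the protein-subunit vaccine
Overall: the protein-subunit vaccine 152/472 = 32.2%, Vaccine B 327/584 = 56.0% → Vaccine B
The protein-subunit vaccine wins each age group but Vaccine B wins overall — the comparison reverses. The protein-subunit vaccine's recipients skew toward 65-plus, which has a lower base rate.

No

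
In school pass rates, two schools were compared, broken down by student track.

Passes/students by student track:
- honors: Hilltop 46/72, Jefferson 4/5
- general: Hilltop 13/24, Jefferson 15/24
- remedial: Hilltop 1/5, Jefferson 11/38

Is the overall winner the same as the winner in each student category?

No

Honors: Hilltop 46/72 = 63.9%, Jefferson 4/5 = 80.0% → Jefferson
General: Hilltop 13/24 = 54.2%, Jefferson 15/24 = 62.5% → Jefferson
Remedial: Hilltop 1/5 = 20.0%, Jefferson 11/38 = 28.9% → Jefferson
Overall: Hilltop 60/101 = 59.4%, Jefferson 30/67 = 44.8% → Hilltop
Jefferson wins each student group but Hilltop wins overall — the comparison reverses. Jefferson's students skew toward remedial, which has a lower base rate.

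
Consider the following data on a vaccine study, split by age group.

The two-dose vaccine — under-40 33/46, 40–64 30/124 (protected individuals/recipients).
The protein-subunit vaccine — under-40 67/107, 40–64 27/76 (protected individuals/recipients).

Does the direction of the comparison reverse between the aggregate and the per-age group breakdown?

No

Under-40: the two-dose vaccine 33/46 = 71.7%, the protein-subunit vaccine 67/107 = 62.6% → the two-dose vaccine
40–64: the two-dose vaccine 30/124 = 24.2%, the protein-subunit vaccine 27/76 = 35.5% → the protein-subunit vaccine
Overall: the two-dose vaccine 63/170 = 37.1%, the protein-subunit vaccine 94/183 = 51.4% → the protein-subunit vaccine
Neither sweeps: the two-dose vaccine wins 1 of 2 groups, the protein-subunit vaccine wins 1. The protein-subunit vaccine wins overall but not every group — no Simpson reversal.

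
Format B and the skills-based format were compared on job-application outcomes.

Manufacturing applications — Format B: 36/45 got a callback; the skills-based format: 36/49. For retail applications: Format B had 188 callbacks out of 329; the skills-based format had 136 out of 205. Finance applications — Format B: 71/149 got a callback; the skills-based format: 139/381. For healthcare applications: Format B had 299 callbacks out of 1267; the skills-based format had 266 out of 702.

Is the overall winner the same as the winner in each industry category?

Manufacturing: Format B 36/45 = 80.0%, the skills-based format 36/49 = 73.5% → Format B
Retail: Format B 188/329 = 57.1%, the skills-based format 136/205 = 66.3% → the skills-based format
Finance: Format B 71/149 = 47.7%, the skills-based format 139/381 = 36.5% → Format B
Healthcare: Format B 299/1267 = 23.6%, the skills-based format 266/702 = 37.9% → the skills-based format
Overall: Format B 594/1790 = 33.2%, the skills-based format 577/1337 = 43.2% → the skills-based format
Neither sweeps: Format B wins 2 of 4 groups, the skills-based format wins 2. The skills-based format wins overall but not every group — no Simpson reversal.

No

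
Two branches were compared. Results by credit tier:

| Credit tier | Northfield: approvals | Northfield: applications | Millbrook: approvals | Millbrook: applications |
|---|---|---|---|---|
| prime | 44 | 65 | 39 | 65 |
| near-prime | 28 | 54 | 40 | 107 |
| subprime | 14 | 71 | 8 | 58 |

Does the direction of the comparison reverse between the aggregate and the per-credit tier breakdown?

Prime: Northfield 44/65 = 67.7%, Millbrook 39/65 = 60.0% → Northfield
Near-prime: Northfield 28/54 = 51.9%, Millbrook 40/107 = 37.4% → Northfield
Subprime: Northfield 14/71 = 19.7%, Millbrook 8/58 = 13.8% → Northfield
Overall: Northfield 86/190 = 45.3%, Millbrook 87/230 = 37.8% → Northfield
Northfield wins overall and in every credit group — no reversal.

No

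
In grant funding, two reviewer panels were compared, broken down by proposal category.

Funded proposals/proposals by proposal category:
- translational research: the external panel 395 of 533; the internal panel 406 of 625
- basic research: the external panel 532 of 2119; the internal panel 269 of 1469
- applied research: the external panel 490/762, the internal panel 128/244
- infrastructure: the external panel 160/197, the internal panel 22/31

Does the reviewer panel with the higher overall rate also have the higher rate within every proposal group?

Yes

Translational research: the external panel 395/533 = 74.1%, the internal panel 406/625 = 65.0% → the external panel
Basic research: the external panel 532/2119 = 25.1%, the internal panel 269/1469 = 18.3% → the external panel
Applied research: the external panel 490/762 = 64.3%, the internal panel 128/244 = 52.5% → the external panel
Infrastructure: the external panel 160/197 = 81.2%, the internal panel 22/31 = 71.0% → the external panel
Overall: the external panel 1577/3611 = 43.7%, the internal panel 825/2369 = 34.8% → the external panel
The external panel wins overall and in every proposal group — no reversal.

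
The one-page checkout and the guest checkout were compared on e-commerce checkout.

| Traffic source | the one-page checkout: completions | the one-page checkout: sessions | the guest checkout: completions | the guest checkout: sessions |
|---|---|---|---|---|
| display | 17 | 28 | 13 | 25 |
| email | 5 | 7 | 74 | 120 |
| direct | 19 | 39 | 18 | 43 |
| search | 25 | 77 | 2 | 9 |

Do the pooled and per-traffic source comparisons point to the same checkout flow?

No

Display: the one-page checkout 17/28 = 60.7%, the guest checkout 13/25 = 52.0% → the one-page checkout
Email: the one-page checkout 5/7 = 71.4%, the guest checkout 74/120 = 61.7% → the one-page checkout
Direct: the one-page checkout 19/39 = 48.7%, the guest checkout 18/43 = 41.9% → the one-page checkout
Search: the one-page checkout 25/77 = 32.5%, the guest checkout 2/9 = 22.2% → the one-page checkout
Overall: the one-page checkout 66/151 = 43.7%, the guest checkout 107/197 = 54.3% → the guest checkout
The one-page checkout wins each traffic group but the guest checkout wins overall — the comparison reverses. The one-page checkout's sessions skew toward search, which has a lower base rate.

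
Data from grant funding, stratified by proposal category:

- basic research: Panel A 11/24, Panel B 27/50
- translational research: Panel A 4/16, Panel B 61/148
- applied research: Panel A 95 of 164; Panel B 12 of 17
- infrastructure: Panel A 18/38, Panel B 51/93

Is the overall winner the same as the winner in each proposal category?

No

Basic research: Panel A 11/24 = 45.8%, Panel B 27/50 = 54.0% → Panel B
Translational research: Panel A 4/16 = 25.0%, Panel B 61/148 = 41.2% → Panel B
Applied research: Panel A 95/164 = 57.9%, Panel B 12/17 = 70.6% → Panel B
Infrastructure: Panel A 18/38 = 47.4%, Panel B 51/93 = 54.8% → Panel B
Overall: Panel A 128/242 = 52.9%, Panel B 151/308 = 49.0% → Panel A
Panel B wins each proposal group but Panel A wins overall — the comparison reverses. Panel B's proposals skew toward translational research, which has a lower base rate.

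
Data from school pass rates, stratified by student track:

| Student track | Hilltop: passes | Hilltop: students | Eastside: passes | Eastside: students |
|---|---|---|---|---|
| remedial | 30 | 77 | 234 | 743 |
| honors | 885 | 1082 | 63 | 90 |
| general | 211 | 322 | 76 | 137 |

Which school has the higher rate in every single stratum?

Hilltop

Remedial: Hilltop 30/77 = 39.0%, Eastside 234/743 = 31.5% → Hilltop
Honors: Hilltop 885/1082 = 81.8%, Eastside 63/90 = 70.0% → Hilltop
General: Hilltop 211/322 = 65.5%, Eastside 76/137 = 55.5% → Hilltop
Hilltop has the higher rate in all 3 groups.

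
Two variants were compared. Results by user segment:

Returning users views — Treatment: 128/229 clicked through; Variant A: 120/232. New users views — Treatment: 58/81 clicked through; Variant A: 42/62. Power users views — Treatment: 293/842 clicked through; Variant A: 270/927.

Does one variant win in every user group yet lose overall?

No

Returning users: Treatment 128/229 = 55.9%, Variant A 120/232 = 51.7% → Treatment
New users: Treatment 58/81 = 71.6%, Variant A 42/62 = 67.7% → Treatment
Power users: Treatment 293/842 = 34.8%, Variant A 270/927 = 29.1% → Treatment
Overall: Treatment 479/1152 = 41.6%, Variant A 432/1221 = 35.4% → Treatment
Treatment wins overall and in every user group — no reversal.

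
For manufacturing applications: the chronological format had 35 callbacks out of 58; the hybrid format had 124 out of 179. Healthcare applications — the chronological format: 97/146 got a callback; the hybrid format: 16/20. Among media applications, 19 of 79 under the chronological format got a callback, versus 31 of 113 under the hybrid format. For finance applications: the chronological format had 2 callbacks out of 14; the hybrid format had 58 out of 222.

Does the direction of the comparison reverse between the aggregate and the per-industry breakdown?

Manufacturing: the chronological format 35/58 = 60.3%, the hybrid format 124/179 = 69.3% → the hybrid format
Healthcare: the chronological format 97/146 = 66.4%, the hybrid format 16/20 = 80.0% → the hybrid format
Media: the chronological format 19/79 = 24.1%, the hybrid format 31/113 = 27.4% → the hybrid format
Finance: the chronological format 2/14 = 14.3%, the hybrid format 58/222 = 26.1% → the hybrid format
Overall: the chronological format 153/297 = 51.5%, the hybrid format 229/534 = 42.9% → the chronological format
The hybrid format wins each industry group but the chronological format wins overall — the comparison reverses. The hybrid format's applications skew toward finance, which has a lower base rate.

Yes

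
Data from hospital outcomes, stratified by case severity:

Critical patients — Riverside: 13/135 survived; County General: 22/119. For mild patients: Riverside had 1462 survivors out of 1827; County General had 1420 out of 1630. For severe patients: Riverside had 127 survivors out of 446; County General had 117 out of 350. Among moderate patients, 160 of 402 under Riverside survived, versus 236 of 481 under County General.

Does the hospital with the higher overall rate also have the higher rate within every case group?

Critical: Riverside 13/135 = 9.6%, County General 22/119 = 18.5% → County General
Mild: Riverside 1462/1827 = 80.0%, County General 1420/1630 = 87.1% → County General
Severe: Riverside 127/446 = 28.5%, County General 117/350 = 33.4% → County General
Moderate: Riverside 160/402 = 39.8%, County General 236/481 = 49.1% → County General
Overall: Riverside 1762/2810 = 62.7%, County General 1795/2580 = 69.6% → County General
County General wins overall and in every case group — no reversal.

Yes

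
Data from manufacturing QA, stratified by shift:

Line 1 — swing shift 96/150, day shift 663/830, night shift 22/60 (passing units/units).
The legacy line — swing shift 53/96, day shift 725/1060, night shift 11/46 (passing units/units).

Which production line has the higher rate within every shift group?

Line 1

Swing shift: Line 1 96/150 = 64.0%, the legacy line 53/96 = 55.2% → Line 1
Day shift: Line 1 663/830 = 79.9%, the legacy line 725/1060 = 68.4% → Line 1
Night shift: Line 1 22/60 = 36.7%, the legacy line 11/46 = 23.9% → Line 1
Line 1 has the higher rate in all 3 groups.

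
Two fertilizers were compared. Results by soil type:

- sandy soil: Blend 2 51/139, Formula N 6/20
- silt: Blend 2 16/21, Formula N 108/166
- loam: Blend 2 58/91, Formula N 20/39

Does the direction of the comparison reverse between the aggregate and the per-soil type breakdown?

Sandy soil: Blend 2 51/139 = 36.7%, Formula N 6/20 = 30.0% → Blend 2
Silt: Blend 2 16/21 = 76.2%, Formula N 108/166 = 65.1% → Blend 2
Loam: Blend 2 58/91 = 63.7%, Formula N 20/39 = 51.3% → Blend 2
Overall: Blend 2 125/251 = 49.8%, Formula N 134/225 = 59.6% → Formula N
Blend 2 wins each soil group but Formula N wins overall — the comparison reverses. Blend 2's plots skew toward sandy soil, which has a lower base rate.

Yes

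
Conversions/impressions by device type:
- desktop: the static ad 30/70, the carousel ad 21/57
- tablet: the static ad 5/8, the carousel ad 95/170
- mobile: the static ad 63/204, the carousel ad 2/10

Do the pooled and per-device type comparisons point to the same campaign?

No

Desktop: the static ad 30/70 = 42.9%, the carousel ad 21/57 = 36.8% → the static ad
Tablet: the static ad 5/8 = 62.5%, the carousel ad 95/170 = 55.9% → the static ad
Mobile: the static ad 63/204 = 30.9%, the carousel ad 2/10 = 20.0% → the static ad
Overall: the static ad 98/282 = 34.8%, the carousel ad 118/237 = 49.8% → the carousel ad
The static ad wins each device group but the carousel ad wins overall — the comparison reverses. The static ad's impressions skew toward mobile, which has a lower base rate.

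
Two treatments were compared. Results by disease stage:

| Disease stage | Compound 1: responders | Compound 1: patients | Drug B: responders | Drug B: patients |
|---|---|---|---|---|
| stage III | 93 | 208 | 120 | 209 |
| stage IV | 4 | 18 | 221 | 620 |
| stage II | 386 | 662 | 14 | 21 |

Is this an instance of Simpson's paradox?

Stage III: Compound 1 93/208 = 44.7%, Drug B 120/209 = 57.4% → Drug B
Stage IV: Compound 1 4/18 = 22.2%, Drug B 221/620 = 35.6% → Drug B
Stage II: Compound 1 386/662 = 58.3%, Drug B 14/21 = 66.7% → Drug B
Overall: Compound 1 483/888 = 54.4%, Drug B 355/850 = 41.8% → Compound 1
Drug B wins each disease group but Compound 1 wins overall — the comparison reverses. Drug B's patients skew toward stage IV, which has a lower base rate.

Yes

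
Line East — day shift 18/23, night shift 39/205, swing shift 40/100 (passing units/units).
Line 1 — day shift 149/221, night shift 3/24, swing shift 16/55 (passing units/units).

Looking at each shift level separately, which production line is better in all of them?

Day shift: Line East 18/23 = 78.3%, Line 1 149/221 = 67.4% → Line East
Night shift: Line East 39/205 = 19.0%, Line 1 3/24 = 12.5% → Line East
Swing shift: Line East 40/100 = 40.0%, Line 1 16/55 = 29.1% → Line East
Line East has the higher rate in all 3 groups.

Line East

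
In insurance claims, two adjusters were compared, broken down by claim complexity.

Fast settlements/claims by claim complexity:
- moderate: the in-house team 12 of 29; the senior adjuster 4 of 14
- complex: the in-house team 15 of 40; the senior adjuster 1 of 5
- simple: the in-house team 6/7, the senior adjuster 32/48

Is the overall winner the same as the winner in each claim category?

Moderate: the in-house team 12/29 = 41.4%, the senior adjuster 4/14 = 28.6% → the in-house team
Complex: the in-house team 15/40 = 37.5%, the senior adjuster 1/5 = 20.0% → the in-house team
Simple: the in-house team 6/7 = 85.7%, the senior adjuster 32/48 = 66.7% → the in-house team
Overall: the in-house team 33/76 = 43.4%, the senior adjuster 37/67 = 55.2% → the senior adjuster
The in-house team wins each claim group but the senior adjuster wins overall — the comparison reverses. The in-house team's claims skew toward complex, which has a lower base rate.

No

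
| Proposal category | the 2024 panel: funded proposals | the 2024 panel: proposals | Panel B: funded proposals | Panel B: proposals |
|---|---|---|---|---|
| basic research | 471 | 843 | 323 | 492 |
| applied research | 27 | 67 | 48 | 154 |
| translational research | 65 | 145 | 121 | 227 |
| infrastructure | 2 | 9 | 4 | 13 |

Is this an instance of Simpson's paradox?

Basic research: the 2024 panel 471/843 = 55.9%, Panel B 323/492 = 65.7% → Panel B
Applied research: the 2024 panel 27/67 = 40.3%, Panel B 48/154 = 31.2% → the 2024 panel
Translational research: the 2024 panel 65/145 = 44.8%, Panel B 121/227 = 53.3% → Panel B
Infrastructure: the 2024 panel 2/9 = 22.2%, Panel B 4/13 = 30.8% → Panel B
Overall: the 2024 panel 565/1064 = 53.1%, Panel B 496/886 = 56.0% → Panel B
Neither sweeps: the 2024 panel wins 1 of 4 groups, Panel B wins 3. Panel B wins overall but not every group — no Simpson reversal.

No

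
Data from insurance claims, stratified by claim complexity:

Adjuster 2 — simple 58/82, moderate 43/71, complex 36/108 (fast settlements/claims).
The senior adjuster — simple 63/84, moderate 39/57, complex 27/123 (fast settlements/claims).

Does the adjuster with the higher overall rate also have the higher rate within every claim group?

No

Simple: Adjuster 2 58/82 = 70.7%, the senior adjuster 63/84 = 75.0% → the senior adjuster
Moderate: Adjuster 2 43/71 = 60.6%, the senior adjuster 39/57 = 68.4% → the senior adjuster
Complex: Adjuster 2 36/108 = 33.3%, the senior adjuster 27/123 = 22.0% → Adjuster 2
Overall: Adjuster 2 137/261 = 52.5%, the senior adjuster 129/264 = 48.9% → Adjuster 2
Neither sweeps: Adjuster 2 wins 1 of 3 groups, the senior adjuster wins 2. Adjuster 2 wins overall but not every group — no Simpson reversal.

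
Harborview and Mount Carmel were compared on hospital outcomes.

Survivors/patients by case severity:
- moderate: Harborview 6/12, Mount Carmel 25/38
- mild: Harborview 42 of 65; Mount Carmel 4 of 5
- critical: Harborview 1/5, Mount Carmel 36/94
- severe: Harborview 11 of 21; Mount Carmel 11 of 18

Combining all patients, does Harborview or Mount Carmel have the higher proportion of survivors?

Moderate: Harborview 6/12 = 50.0%, Mount Carmel 25/38 = 65.8% → Mount Carmel
Mild: Harborview 42/65 = 64.6%, Mount Carmel 4/5 = 80.0% → Mount Carmel
Critical: Harborview 1/5 = 20.0%, Mount Carmel 36/94 = 38.3% → Mount Carmel
Severe: Harborview 11/21 = 52.4%, Mount Carmel 11/18 = 61.1% → Mount Carmel
Overall: Harborview 60/103 = 58.3%, Mount Carmel 76/155 = 49.0% → Harborview
(Mount Carmel wins every case group but Harborview wins overall — Mount Carmel's patients skew toward the low-rate critical group.)

Harborview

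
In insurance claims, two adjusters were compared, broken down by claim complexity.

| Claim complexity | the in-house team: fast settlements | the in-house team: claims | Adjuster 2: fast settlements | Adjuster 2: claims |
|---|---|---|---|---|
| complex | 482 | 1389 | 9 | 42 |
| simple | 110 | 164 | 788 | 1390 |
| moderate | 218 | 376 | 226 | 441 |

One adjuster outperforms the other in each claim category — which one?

the in-house team

Complex: the in-house team 482/1389 = 34.7%, Adjuster 2 9/42 = 21.4% → the in-house team
Simple: the in-house team 110/164 = 67.1%, Adjuster 2 788/1390 = 56.7% → the in-house team
Moderate: the in-house team 218/376 = 58.0%, Adjuster 2 226/441 = 51.2% → the in-house team
The in-house team has the higher rate in all 3 groups.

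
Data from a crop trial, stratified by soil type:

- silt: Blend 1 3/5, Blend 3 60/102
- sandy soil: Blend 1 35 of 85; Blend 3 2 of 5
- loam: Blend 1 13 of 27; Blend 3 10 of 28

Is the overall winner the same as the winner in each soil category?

No

Silt: Blend 1 3/5 = 60.0%, Blend 3 60/102 = 58.8% → Blend 1
Sandy soil: Blend 1 35/85 = 41.2%, Blend 3 2/5 = 40.0% → Blend 1
Loam: Blend 1 13/27 = 48.1%, Blend 3 10/28 = 35.7% → Blend 1
Overall: Blend 1 51/117 = 43.6%, Blend 3 72/135 = 53.3% → Blend 3
Blend 1 wins each soil group but Blend 3 wins overall — the comparison reverses. Blend 1's plots skew toward sandy soil, which has a lower base rate.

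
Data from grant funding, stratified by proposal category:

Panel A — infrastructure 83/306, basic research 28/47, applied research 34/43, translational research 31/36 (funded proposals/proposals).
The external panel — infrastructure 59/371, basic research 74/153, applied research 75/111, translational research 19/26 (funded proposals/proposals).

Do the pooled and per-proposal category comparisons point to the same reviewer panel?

Yes

Infrastructure: Panel A 83/306 = 27.1%, the external panel 59/371 = 15.9% → Panel A
Basic research: Panel A 28/47 = 59.6%, the external panel 74/153 = 48.4% → Panel A
Applied research: Panel A 34/43 = 79.1%, the external panel 75/111 = 67.6% → Panel A
Translational research: Panel A 31/36 = 86.1%, the external panel 19/26 = 73.1% → Panel A
Overall: Panel A 176/432 = 40.7%, the external panel 227/661 = 34.3% → Panel A
Panel A wins overall and in every proposal group — no reversal.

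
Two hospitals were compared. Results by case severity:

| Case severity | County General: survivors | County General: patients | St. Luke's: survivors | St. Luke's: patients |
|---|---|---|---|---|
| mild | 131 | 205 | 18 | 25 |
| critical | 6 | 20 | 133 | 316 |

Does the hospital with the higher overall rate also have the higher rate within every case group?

No

Mild: County General 131/205 = 63.9%, St. Luke's 18/25 = 72.0% → St. Luke's
Critical: County General 6/20 = 30.0%, St. Luke's 133/316 = 42.1% → St. Luke's
Overall: County General 137/225 = 60.9%, St. Luke's 151/341 = 44.3% → County General
St. Luke's wins each case group but County General wins overall — the comparison reverses. St. Luke's's patients skew toward critical, which has a lower base rate.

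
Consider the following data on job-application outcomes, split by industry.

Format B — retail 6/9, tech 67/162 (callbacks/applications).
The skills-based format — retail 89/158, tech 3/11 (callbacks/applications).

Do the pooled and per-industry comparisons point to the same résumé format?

Retail: Format B 6/9 = 66.7%, the skills-based format 89/158 = 56.3% → Format B
Tech: Format B 67/162 = 41.4%, the skills-based format 3/11 = 27.3% → Format B
Overall: Format B 73/171 = 42.7%, the skills-based format 92/169 = 54.4% → the skills-based format
Format B wins each industry group but the skills-based format wins overall — the comparison reverses. Format B's applications skew toward tech, which has a lower base rate.

No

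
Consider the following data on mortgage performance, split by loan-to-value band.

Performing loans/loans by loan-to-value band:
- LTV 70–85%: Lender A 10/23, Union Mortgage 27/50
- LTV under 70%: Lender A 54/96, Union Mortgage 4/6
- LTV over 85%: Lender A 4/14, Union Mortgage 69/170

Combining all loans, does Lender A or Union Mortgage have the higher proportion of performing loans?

LTV 70–85%: Lender A 10/23 = 43.5%, Union Mortgage 27/50 = 54.0% → Union Mortgage
LTV under 70%: Lender A 54/96 = 56.2%, Union Mortgage 4/6 = 66.7% → Union Mortgage
LTV over 85%: Lender A 4/14 = 28.6%, Union Mortgage 69/170 = 40.6% → Union Mortgage
Overall: Lender A 68/133 = 51.1%, Union Mortgage 100/226 = 44.2% → Lender A
(Union Mortgage wins every loan-to-value group but Lender A wins overall — Union Mortgage's loans skew toward the low-rate LTV over 85% group.)

Lender A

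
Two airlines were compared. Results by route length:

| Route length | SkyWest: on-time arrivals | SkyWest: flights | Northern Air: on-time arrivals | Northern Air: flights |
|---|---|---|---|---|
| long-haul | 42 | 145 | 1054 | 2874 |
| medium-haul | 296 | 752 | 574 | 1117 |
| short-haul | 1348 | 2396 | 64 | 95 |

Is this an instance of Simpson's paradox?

Yes

Long-haul: SkyWest 42/145 = 29.0%, Northern Air 1054/2874 = 36.7% → Northern Air
Medium-haul: SkyWest 296/752 = 39.4%, Northern Air 574/1117 = 51.4% → Northern Air
Short-haul: SkyWest 1348/2396 = 56.3%, Northern Air 64/95 = 67.4% → Northern Air
Overall: SkyWest 1686/3293 = 51.2%, Northern Air 1692/4086 = 41.4% → SkyWest
Northern Air wins each route group but SkyWest wins overall — the comparison reverses. Northern Air's flights skew toward long-haul, which has a lower base rate.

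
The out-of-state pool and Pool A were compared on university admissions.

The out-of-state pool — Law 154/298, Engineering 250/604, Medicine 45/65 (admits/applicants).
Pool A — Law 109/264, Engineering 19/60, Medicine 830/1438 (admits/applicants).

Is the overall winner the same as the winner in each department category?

No

Law: the out-of-state pool 154/298 = 51.7%, Pool A 109/264 = 41.3% → the out-of-state pool
Engineering: the out-of-state pool 250/604 = 41.4%, Pool A 19/60 = 31.7% → the out-of-state pool
Medicine: the out-of-state pool 45/65 = 69.2%, Pool A 830/1438 = 57.7% → the out-of-state pool
Overall: the out-of-state pool 449/967 = 46.4%, Pool A 958/1762 = 54.4% → Pool A
The out-of-state pool wins each department group but Pool A wins overall — the comparison reverses. The out-of-state pool's applicants skew toward Engineering, which has a lower base rate.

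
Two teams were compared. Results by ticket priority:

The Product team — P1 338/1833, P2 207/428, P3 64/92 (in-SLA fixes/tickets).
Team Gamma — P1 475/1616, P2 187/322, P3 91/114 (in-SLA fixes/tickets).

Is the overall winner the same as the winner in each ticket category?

P1: the Product team 338/1833 = 18.4%, Team Gamma 475/1616 = 29.4% → Team Gamma
P2: the Product team 207/428 = 48.4%, Team Gamma 187/322 = 58.1% → Team Gamma
P3: the Product team 64/92 = 69.6%, Team Gamma 91/114 = 79.8% → Team Gamma
Overall: the Product team 609/2353 = 25.9%, Team Gamma 753/2052 = 36.7% → Team Gamma
Team Gamma wins overall and in every ticket group — no reversal.

Yes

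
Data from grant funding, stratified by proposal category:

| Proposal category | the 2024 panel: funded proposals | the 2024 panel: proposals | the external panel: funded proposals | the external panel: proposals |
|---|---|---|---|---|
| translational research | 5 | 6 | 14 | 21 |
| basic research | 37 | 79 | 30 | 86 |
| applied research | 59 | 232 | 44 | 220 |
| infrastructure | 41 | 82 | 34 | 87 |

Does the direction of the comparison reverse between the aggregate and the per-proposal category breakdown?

No

Translational research: the 2024 panel 5/6 = 83.3%, the external panel 14/21 = 66.7% → the 2024 panel
Basic research: the 2024 panel 37/79 = 46.8%, the external panel 30/86 = 34.9% → the 2024 panel
Applied research: the 2024 panel 59/232 = 25.4%, the external panel 44/220 = 20.0% → the 2024 panel
Infrastructure: the 2024 panel 41/82 = 50.0%, the external panel 34/87 = 39.1% → the 2024 panel
Overall: the 2024 panel 142/399 = 35.6%, the external panel 122/414 = 29.5% → the 2024 panel
The 2024 panel wins overall and in every proposal group — no reversal.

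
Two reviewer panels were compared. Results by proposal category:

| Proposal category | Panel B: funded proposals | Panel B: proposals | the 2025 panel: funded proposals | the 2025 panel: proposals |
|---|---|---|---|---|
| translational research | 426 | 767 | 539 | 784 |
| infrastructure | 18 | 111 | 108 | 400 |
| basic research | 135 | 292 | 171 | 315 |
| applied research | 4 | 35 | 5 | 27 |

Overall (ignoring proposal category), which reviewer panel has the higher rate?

the 2025 panel

Translational research: Panel B 426/767 = 55.5%, the 2025 panel 539/784 = 68.8% → the 2025 panel
Infrastructure: Panel B 18/111 = 16.2%, the 2025 panel 108/400 = 27.0% → the 2025 panel
Basic research: Panel B 135/292 = 46.2%, the 2025 panel 171/315 = 54.3% → the 2025 panel
Applied research: Panel B 4/35 = 11.4%, the 2025 panel 5/27 = 18.5% → the 2025 panel
Overall: Panel B 583/1205 = 48.4%, the 2025 panel 823/1526 = 53.9% → the 2025 panel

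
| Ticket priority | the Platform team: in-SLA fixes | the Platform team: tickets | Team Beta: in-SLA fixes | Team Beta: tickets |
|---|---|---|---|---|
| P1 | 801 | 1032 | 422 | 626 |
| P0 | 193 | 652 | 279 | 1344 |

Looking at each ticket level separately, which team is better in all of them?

P1: the Platform team 801/1032 = 77.6%, Team Beta 422/626 = 67.4% → the Platform team
P0: the Platform team 193/652 = 29.6%, Team Beta 279/1344 = 20.8% → the Platform team
The Platform team has the higher rate in both groups.

the Platform team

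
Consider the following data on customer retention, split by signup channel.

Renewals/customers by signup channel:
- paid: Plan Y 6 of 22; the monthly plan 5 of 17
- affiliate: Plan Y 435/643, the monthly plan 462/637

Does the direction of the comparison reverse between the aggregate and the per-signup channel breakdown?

Paid: Plan Y 6/22 = 27.3%, the monthly plan 5/17 = 29.4% → the monthly plan
Affiliate: Plan Y 435/643 = 67.7%, the monthly plan 462/637 = 72.5% → the monthly plan
Overall: Plan Y 441/665 = 66.3%, the monthly plan 467/654 = 71.4% → the monthly plan
The monthly plan wins overall and in every signup group — no reversal.

No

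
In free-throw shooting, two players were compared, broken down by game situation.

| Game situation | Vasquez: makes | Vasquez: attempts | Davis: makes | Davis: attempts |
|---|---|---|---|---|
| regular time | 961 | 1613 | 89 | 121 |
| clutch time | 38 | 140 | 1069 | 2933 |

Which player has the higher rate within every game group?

Davis

Regular time: Vasquez 961/1613 = 59.6%, Davis 89/121 = 73.6% → Davis
Clutch time: Vasquez 38/140 = 27.1%, Davis 1069/2933 = 36.4% → Davis
Davis has the higher rate in both groups.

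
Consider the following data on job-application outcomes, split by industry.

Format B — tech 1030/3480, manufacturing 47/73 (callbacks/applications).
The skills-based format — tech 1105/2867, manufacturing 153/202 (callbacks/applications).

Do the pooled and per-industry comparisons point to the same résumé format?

Yes

Tech: Format B 1030/3480 = 29.6%, the skills-based format 1105/2867 = 38.5% → the skills-based format
Manufacturing: Format B 47/73 = 64.4%, the skills-based format 153/202 = 75.7% → the skills-based format
Overall: Format B 1077/3553 = 30.3%, the skills-based format 1258/3069 = 41.0% → the skills-based format
The skills-based format wins overall and in every industry group — no reversal.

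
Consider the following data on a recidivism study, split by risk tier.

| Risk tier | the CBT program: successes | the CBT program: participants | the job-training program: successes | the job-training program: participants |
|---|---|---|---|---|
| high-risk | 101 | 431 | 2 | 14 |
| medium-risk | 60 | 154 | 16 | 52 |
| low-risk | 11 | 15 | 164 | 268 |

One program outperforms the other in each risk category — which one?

the CBT program

High-risk: the CBT program 101/431 = 23.4%, the job-training program 2/14 = 14.3% → the CBT program
Medium-risk: the CBT program 60/154 = 39.0%, the job-training program 16/52 = 30.8% → the CBT program
Low-risk: the CBT program 11/15 = 73.3%, the job-training program 164/268 = 61.2% → the CBT program
The CBT program has the higher rate in all 3 groups.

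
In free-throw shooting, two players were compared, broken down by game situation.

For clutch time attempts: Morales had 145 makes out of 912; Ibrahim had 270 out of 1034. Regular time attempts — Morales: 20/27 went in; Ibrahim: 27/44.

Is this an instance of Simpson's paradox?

Clutch time: Morales 145/912 = 15.9%, Ibrahim 270/1034 = 26.1% → Ibrahim
Regular time: Morales 20/27 = 74.1%, Ibrahim 27/44 = 61.4% → Morales
Overall: Morales 165/939 = 17.6%, Ibrahim 297/1078 = 27.6% → Ibrahim
Neither sweeps: Morales wins 1 of 2 groups, Ibrahim wins 1. Ibrahim wins overall but not every group — no Simpson reversal.

No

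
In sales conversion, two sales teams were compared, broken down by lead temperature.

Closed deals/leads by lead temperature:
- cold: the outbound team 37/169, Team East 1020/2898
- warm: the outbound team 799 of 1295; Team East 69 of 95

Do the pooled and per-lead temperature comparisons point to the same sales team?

Cold: the outbound team 37/169 = 21.9%, Team East 1020/2898 = 35.2% → Team East
Warm: the outbound team 799/1295 = 61.7%, Team East 69/95 = 72.6% → Team East
Overall: the outbound team 836/1464 = 57.1%, Team East 1089/2993 = 36.4% → the outbound team
Team East wins each lead group but the outbound team wins overall — the comparison reverses. Team East's leads skew toward cold, which has a lower base rate.

No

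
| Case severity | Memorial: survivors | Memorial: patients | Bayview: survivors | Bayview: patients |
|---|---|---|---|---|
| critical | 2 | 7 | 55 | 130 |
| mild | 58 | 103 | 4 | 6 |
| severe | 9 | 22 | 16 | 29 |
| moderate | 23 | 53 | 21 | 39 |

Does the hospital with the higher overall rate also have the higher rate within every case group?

No

Critical: Memorial 2/7 = 28.6%, Bayview 55/130 = 42.3% → Bayview
Mild: Memorial 58/103 = 56.3%, Bayview 4/6 = 66.7% → Bayview
Severe: Memorial 9/22 = 40.9%, Bayview 16/29 = 55.2% → Bayview
Moderate: Memorial 23/53 = 43.4%, Bayview 21/39 = 53.8% → Bayview
Overall: Memorial 92/185 = 49.7%, Bayview 96/204 = 47.1% → Memorial
Bayview wins each case group but Memorial wins overall — the comparison reverses. Bayview's patients skew toward critical, which has a lower base rate.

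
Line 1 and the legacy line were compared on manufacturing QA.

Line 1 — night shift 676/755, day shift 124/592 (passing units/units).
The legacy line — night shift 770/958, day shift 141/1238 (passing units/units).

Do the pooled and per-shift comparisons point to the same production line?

Night shift: Line 1 676/755 = 89.5%, the legacy line 770/958 = 80.4% → Line 1
Day shift: Line 1 124/592 = 20.9%, the legacy line 141/1238 = 11.4% → Line 1
Overall: Line 1 800/1347 = 59.4%, the legacy line 911/2196 = 41.5% → Line 1
Line 1 wins overall and in every shift group — no reversal.

Yes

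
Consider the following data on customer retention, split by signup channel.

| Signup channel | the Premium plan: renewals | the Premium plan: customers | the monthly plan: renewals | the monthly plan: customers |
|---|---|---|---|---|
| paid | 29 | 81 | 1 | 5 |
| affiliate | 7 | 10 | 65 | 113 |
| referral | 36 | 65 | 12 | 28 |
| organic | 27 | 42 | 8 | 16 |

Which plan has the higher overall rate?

the monthly plan

Paid: the Premium plan 29/81 = 35.8%, the monthly plan 1/5 = 20.0% → the Premium plan
Affiliate: the Premium plan 7/10 = 70.0%, the monthly plan 65/113 = 57.5% → the Premium plan
Referral: the Premium plan 36/65 = 55.4%, the monthly plan 12/28 = 42.9% → the Premium plan
Organic: the Premium plan 27/42 = 64.3%, the monthly plan 8/16 = 50.0% → the Premium plan
Overall: the Premium plan 99/198 = 50.0%, the monthly plan 86/162 = 53.1% → the monthly plan
(The Premium plan wins every signup group but the monthly plan wins overall — the Premium plan's customers skew toward the low-rate paid group.)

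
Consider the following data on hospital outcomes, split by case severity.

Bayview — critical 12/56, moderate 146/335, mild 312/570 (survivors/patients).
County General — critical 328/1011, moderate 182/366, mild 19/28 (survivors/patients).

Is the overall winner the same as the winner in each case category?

Critical: Bayview 12/56 = 21.4%, County General 328/1011 = 32.4% → County General
Moderate: Bayview 146/335 = 43.6%, County General 182/366 = 49.7% → County General
Mild: Bayview 312/570 = 54.7%, County General 19/28 = 67.9% → County General
Overall: Bayview 470/961 = 48.9%, County General 529/1405 = 37.7% → Bayview
County General wins each case group but Bayview wins overall — the comparison reverses. County General's patients skew toward critical, which has a lower base rate.

No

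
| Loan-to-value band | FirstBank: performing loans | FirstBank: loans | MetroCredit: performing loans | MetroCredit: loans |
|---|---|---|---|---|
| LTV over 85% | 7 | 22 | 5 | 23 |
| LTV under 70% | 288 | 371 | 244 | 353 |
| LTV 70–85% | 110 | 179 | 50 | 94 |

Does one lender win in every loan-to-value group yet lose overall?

LTV over 85%: FirstBank 7/22 = 31.8%, MetroCredit 5/23 = 21.7% → FirstBank
LTV under 70%: FirstBank 288/371 = 77.6%, MetroCredit 244/353 = 69.1% → FirstBank
LTV 70–85%: FirstBank 110/179 = 61.5%, MetroCredit 50/94 = 53.2% → FirstBank
Overall: FirstBank 405/572 = 70.8%, MetroCredit 299/470 = 63.6% → FirstBank
FirstBank wins overall and in every loan-to-value group — no reversal.

No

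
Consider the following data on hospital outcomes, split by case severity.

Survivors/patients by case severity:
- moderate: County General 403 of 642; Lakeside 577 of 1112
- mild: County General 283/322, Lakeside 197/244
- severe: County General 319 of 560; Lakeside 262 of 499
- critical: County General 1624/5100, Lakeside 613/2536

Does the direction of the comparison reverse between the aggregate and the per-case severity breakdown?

Moderate: County General 403/642 = 62.8%, Lakeside 577/1112 = 51.9% → County General
Mild: County General 283/322 = 87.9%, Lakeside 197/244 = 80.7% → County General
Severe: County General 319/560 = 57.0%, Lakeside 262/499 = 52.5% → County General
Critical: County General 1624/5100 = 31.8%, Lakeside 613/2536 = 24.2% → County General
Overall: County General 2629/6624 = 39.7%, Lakeside 1649/4391 = 37.6% → County General
County General wins overall and in every case group — no reversal.

No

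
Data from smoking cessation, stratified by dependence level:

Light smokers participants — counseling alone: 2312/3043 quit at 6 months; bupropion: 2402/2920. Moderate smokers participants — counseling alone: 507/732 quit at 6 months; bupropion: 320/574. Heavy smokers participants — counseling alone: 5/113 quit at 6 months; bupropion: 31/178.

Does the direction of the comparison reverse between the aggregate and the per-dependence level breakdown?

No

Light smokers: counseling alone 2312/3043 = 76.0%, bupropion 2402/2920 = 82.3% → bupropion
Moderate smokers: counseling alone 507/732 = 69.3%, bupropion 320/574 = 55.7% → counseling alone
Heavy smokers: counseling alone 5/113 = 4.4%, bupropion 31/178 = 17.4% → bupropion
Overall: counseling alone 2824/3888 = 72.6%, bupropion 2753/3672 = 75.0% → bupropion
Neither sweeps: counseling alone wins 1 of 3 groups, bupropion wins 2. Bupropion wins overall but not every group — no Simpson reversal.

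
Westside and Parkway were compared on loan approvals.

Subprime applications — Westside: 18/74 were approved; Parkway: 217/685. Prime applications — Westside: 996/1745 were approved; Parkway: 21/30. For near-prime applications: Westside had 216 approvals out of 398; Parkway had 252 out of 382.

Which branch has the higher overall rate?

Subprime: Westside 18/74 = 24.3%, Parkway 217/685 = 31.7% → Parkway
Prime: Westside 996/1745 = 57.1%, Parkway 21/30 = 70.0% → Parkway
Near-prime: Westside 216/398 = 54.3%, Parkway 252/382 = 66.0% → Parkway
Overall: Westside 1230/2217 = 55.5%, Parkway 490/1097 = 44.7% → Westside
(Parkway wins every credit group but Westside wins overall — Parkway's applications skew toward the low-rate subprime group.)

Westside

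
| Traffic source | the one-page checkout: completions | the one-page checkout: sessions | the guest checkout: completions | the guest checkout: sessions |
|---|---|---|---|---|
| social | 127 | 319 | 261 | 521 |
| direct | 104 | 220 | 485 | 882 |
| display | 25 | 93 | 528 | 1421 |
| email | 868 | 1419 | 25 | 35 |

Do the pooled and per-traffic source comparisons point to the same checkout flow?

Social: the one-page checkout 127/319 = 39.8%, the guest checkout 261/521 = 50.1% → the guest checkout
Direct: the one-page checkout 104/220 = 47.3%, the guest checkout 485/882 = 55.0% → the guest checkout
Display: the one-page checkout 25/93 = 26.9%, the guest checkout 528/1421 = 37.2% → the guest checkout
Email: the one-page checkout 868/1419 = 61.2%, the guest checkout 25/35 = 71.4% → the guest checkout
Overall: the one-page checkout 1124/2051 = 54.8%, the guest checkout 1299/2859 = 45.4% → the one-page checkout
The guest checkout wins each traffic group but the one-page checkout wins overall — the comparison reverses. The guest checkout's sessions skew toward display, which has a lower base rate.

No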